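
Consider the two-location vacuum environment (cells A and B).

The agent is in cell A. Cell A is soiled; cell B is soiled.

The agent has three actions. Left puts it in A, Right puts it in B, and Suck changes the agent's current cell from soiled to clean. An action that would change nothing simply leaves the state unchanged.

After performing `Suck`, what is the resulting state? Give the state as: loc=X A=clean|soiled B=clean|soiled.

loc=A A=clean B=soiled

start: loc=A A=soiled B=soiled
t=1 Suck ⇒ loc=A A=clean B=soiled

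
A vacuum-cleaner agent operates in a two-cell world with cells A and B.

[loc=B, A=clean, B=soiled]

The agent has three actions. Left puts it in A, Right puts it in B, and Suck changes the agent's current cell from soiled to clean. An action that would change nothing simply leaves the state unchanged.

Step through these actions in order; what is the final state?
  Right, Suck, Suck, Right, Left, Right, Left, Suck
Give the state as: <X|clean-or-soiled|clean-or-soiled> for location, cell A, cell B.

1. Right → <B|clean|soiled>
2. Suck → <B|clean|clean>
3. Suck → <B|clean|clean>
4. Right → <B|clean|clean>
5. Left → <A|clean|clean>
6. Right → <B|clean|clean>
7. Left → <A|clean|clean>
8. Suck → <A|clean|clean>

<A|clean|clean>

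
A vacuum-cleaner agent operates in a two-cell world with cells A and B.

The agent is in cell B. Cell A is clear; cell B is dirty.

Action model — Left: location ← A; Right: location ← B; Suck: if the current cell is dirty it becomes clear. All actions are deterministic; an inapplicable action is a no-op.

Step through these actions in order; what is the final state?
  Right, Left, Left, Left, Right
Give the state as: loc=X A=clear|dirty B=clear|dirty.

Right (#1): loc=B A=clear B=dirty
Left (#2): loc=A A=clear B=dirty
Left (#3): loc=A A=clear B=dirty
Left (#4): loc=A A=clear B=dirty
Right (#5): loc=B A=clear B=dirty

loc=B A=clear B=dirty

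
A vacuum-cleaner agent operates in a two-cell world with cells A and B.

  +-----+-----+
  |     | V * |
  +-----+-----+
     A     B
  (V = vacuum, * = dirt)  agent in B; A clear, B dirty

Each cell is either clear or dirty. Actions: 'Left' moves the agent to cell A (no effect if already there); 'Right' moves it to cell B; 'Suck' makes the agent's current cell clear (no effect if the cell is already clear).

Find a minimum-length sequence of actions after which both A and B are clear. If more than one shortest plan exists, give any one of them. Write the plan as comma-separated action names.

t=1 Suck ⇒ (B; A:clear, B:clear)
min 1: B is dirty, one Suck

Suck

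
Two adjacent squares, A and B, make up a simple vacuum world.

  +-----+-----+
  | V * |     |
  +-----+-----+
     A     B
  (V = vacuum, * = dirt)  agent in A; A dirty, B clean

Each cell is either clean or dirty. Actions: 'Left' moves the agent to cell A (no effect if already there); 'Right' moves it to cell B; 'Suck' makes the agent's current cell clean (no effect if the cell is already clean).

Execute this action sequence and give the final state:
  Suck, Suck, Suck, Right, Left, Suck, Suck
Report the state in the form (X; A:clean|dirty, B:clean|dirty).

(A; A:clean, B:clean)

Suck (#1): (A; A:clean, B:clean)
Suck (#2): (A; A:clean, B:clean)
Suck (#3): (A; A:clean, B:clean)
Right (#4): (B; A:clean, B:clean)
Left (#5): (A; A:clean, B:clean)
Suck (#6): (A; A:clean, B:clean)
Suck (#7): (A; A:clean, B:clean)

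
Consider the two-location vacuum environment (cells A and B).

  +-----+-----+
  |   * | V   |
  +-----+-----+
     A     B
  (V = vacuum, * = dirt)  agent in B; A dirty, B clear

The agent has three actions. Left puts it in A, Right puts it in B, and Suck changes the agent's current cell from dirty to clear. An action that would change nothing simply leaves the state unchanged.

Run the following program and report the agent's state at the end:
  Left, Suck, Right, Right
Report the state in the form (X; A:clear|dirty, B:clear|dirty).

[1] after Left: (A; A:dirty, B:clear)
[2] after Suck: (A; A:clear, B:clear)
[3] after Right: (B; A:clear, B:clear)
[4] after Right: (B; A:clear, B:clear)

(B; A:clear, B:clear)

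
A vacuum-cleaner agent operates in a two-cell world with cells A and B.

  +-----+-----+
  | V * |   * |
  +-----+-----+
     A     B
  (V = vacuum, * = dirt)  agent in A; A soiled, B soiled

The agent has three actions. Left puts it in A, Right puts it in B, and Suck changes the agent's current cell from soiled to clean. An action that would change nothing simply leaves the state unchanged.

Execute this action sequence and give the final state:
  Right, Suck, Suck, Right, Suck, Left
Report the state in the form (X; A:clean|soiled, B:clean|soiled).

(A; A:soiled, B:clean)

[1] after Right: (B; A:soiled, B:soiled)
[2] after Suck: (B; A:soiled, B:clean)
[3] after Suck: (B; A:soiled, B:clean)
[4] after Right: (B; A:soiled, B:clean)
[5] after Suck: (B; A:soiled, B:clean)
[6] after Left: (A; A:soiled, B:clean)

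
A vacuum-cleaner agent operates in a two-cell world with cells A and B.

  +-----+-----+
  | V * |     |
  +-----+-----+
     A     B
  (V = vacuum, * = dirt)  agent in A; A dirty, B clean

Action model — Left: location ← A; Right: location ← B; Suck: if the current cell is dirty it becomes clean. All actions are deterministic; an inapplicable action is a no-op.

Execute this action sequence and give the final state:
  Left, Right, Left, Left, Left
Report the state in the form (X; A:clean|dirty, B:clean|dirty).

(A; A:dirty, B:clean)

step 1/5 (Left): (A; A:dirty, B:clean)
step 2/5 (Right): (B; A:dirty, B:clean)
step 3/5 (Left): (A; A:dirty, B:clean)
step 4/5 (Left): (A; A:dirty, B:clean)
step 5/5 (Left): (A; A:dirty, B:clean)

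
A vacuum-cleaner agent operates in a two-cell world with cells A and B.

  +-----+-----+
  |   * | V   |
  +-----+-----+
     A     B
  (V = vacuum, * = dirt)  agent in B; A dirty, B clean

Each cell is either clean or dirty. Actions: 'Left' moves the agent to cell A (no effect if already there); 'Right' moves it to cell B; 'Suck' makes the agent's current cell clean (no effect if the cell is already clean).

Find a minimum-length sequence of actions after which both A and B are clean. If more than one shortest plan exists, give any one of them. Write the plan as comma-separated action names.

Left, Suck

Left (#1): in A — A dirty, B clean
Suck (#2): in A — A clean, B clean
min 2: go A then Suck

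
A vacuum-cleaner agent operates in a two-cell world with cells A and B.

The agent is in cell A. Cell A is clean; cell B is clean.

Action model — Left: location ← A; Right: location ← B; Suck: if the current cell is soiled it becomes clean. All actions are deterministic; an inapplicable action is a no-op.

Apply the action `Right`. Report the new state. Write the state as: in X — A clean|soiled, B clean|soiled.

start: in A — A clean, B clean
t=1 Right ⇒ in B — A clean, B clean

in B — A clean, B clean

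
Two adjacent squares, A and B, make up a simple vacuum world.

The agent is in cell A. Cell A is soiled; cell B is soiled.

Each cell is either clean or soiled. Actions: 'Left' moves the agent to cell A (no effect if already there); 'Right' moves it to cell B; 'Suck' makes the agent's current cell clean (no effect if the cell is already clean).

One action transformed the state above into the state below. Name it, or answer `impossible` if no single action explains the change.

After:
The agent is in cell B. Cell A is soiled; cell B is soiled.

Right

try  Left: loc=A A=soiled B=soiled
try Right: loc=B A=soiled B=soiled  ← match
try  Suck: loc=A A=clean B=soiled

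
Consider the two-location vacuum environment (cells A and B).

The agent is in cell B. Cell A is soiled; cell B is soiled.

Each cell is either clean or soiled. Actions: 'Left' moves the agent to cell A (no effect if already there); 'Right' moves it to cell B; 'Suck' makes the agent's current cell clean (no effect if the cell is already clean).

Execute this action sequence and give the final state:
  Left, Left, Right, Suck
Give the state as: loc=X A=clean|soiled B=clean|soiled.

loc=B A=soiled B=clean

[1] after Left: loc=A A=soiled B=soiled
[2] after Left: loc=A A=soiled B=soiled
[3] after Right: loc=B A=soiled B=soiled
[4] after Suck: loc=B A=soiled B=clean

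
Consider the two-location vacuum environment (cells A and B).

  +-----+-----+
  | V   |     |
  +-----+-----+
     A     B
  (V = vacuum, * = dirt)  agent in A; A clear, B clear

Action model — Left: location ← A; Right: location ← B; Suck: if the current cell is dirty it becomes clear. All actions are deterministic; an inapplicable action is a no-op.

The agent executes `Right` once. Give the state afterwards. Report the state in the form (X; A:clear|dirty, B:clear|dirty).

(B; A:clear, B:clear)

start: (A; A:clear, B:clear)
Right (#1): (B; A:clear, B:clear)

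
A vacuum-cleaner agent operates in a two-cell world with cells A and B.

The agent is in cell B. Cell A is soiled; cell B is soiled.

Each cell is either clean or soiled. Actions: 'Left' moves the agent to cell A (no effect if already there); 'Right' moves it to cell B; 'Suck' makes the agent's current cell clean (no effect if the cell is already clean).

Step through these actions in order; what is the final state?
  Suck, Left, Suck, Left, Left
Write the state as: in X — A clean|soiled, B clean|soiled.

in A — A clean, B clean

step 1/5 (Suck): in B — A soiled, B clean
step 2/5 (Left): in A — A soiled, B clean
step 3/5 (Suck): in A — A clean, B clean
step 4/5 (Left): in A — A clean, B clean
step 5/5 (Left): in A — A clean, B clean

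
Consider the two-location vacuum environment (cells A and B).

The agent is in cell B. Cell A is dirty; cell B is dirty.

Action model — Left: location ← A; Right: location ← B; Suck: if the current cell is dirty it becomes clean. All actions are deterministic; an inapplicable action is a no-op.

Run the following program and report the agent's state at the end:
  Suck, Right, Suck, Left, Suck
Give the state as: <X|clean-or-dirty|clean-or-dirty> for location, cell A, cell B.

<A|clean|clean>

Suck (#1): <B|dirty|clean>
Right (#2): <B|dirty|clean>
Suck (#3): <B|dirty|clean>
Left (#4): <A|dirty|clean>
Suck (#5): <A|clean|clean>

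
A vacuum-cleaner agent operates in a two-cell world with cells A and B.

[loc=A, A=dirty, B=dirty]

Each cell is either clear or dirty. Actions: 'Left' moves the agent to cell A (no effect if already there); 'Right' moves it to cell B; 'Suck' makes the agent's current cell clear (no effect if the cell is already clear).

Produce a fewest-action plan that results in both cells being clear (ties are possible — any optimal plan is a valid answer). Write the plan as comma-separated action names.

Suck, Right, Suck

Suck (#1): <A|clear|dirty>
Right (#2): <B|clear|dirty>
Suck (#3): <B|clear|clear>
min 3: Suck A + move + Suck B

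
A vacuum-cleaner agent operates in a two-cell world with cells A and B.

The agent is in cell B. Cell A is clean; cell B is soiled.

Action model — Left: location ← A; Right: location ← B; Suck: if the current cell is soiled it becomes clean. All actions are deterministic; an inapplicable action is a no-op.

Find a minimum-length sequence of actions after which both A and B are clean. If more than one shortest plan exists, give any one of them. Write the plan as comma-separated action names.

Suck

1. Suck → (B; A:clean, B:clean)
min 1: B is soiled, one Suck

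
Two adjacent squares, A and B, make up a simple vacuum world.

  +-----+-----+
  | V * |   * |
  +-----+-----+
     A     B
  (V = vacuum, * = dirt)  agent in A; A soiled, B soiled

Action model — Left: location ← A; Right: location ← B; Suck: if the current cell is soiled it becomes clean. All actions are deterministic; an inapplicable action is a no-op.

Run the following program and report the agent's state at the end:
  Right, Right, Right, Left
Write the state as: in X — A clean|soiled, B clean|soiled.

1. Right → in B — A soiled, B soiled
2. Right → in B — A soiled, B soiled
3. Right → in B — A soiled, B soiled
4. Left → in A — A soiled, B soiled

in A — A soiled, B soiled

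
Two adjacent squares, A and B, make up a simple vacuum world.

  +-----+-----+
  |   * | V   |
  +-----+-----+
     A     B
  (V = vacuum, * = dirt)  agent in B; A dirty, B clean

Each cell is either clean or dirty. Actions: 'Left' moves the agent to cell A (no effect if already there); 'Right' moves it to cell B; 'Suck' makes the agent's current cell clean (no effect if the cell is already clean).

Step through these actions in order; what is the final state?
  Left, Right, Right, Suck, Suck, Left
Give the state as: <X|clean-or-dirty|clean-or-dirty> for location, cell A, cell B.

<A|dirty|clean>

1) do Left; now <A|dirty|clean>
2) do Right; now <B|dirty|clean>
3) do Right; now <B|dirty|clean>
4) do Suck; now <B|dirty|clean>
5) do Suck; now <B|dirty|clean>
6) do Left; now <A|dirty|clean>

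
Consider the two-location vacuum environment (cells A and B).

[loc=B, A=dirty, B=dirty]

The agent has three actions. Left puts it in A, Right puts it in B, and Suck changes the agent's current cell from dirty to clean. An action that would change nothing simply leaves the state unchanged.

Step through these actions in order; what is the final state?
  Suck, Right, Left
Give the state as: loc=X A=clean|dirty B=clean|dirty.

loc=A A=dirty B=clean

1) do Suck; now loc=B A=dirty B=clean
2) do Right; now loc=B A=dirty B=clean
3) do Left; now loc=A A=dirty B=clean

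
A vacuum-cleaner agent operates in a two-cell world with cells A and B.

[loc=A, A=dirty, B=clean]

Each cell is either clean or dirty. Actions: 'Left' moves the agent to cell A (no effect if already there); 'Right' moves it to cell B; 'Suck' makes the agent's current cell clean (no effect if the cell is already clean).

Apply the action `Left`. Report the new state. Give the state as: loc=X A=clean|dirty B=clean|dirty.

start: loc=A A=dirty B=clean
Left (#1): loc=A A=dirty B=clean

loc=A A=dirty B=clean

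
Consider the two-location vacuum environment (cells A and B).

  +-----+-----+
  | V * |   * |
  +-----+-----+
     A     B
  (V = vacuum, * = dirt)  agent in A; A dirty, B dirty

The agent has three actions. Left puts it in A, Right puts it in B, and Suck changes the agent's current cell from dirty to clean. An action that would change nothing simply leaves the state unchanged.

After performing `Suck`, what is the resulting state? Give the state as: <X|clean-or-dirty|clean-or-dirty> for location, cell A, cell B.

start: <A|dirty|dirty>
[1] after Suck: <A|clean|dirty>

<A|clean|dirty>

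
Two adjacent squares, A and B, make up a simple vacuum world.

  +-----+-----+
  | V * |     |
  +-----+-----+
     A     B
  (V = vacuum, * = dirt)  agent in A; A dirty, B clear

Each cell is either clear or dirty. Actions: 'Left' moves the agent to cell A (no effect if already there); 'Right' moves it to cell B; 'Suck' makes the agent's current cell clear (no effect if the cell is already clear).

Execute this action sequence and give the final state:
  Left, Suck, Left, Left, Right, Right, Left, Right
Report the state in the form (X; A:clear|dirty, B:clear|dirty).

1. Left → (A; A:dirty, B:clear)
2. Suck → (A; A:clear, B:clear)
3. Left → (A; A:clear, B:clear)
4. Left → (A; A:clear, B:clear)
5. Right → (B; A:clear, B:clear)
6. Right → (B; A:clear, B:clear)
7. Left → (A; A:clear, B:clear)
8. Right → (B; A:clear, B:clear)

(B; A:clear, B:clear)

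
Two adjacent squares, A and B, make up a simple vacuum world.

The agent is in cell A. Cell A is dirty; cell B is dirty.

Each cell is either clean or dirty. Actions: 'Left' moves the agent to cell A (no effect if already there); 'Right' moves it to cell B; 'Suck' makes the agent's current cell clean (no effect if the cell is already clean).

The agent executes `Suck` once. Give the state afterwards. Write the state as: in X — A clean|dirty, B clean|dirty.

start: in A — A dirty, B dirty
step 1/1 (Suck): in A — A clean, B dirty

in A — A clean, B dirty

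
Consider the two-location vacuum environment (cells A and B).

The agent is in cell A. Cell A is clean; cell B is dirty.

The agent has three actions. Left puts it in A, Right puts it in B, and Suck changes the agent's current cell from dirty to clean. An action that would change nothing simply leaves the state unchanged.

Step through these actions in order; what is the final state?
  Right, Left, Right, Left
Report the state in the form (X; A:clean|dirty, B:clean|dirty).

(A; A:clean, B:dirty)

Right (#1): (B; A:clean, B:dirty)
Left (#2): (A; A:clean, B:dirty)
Right (#3): (B; A:clean, B:dirty)
Left (#4): (A; A:clean, B:dirty)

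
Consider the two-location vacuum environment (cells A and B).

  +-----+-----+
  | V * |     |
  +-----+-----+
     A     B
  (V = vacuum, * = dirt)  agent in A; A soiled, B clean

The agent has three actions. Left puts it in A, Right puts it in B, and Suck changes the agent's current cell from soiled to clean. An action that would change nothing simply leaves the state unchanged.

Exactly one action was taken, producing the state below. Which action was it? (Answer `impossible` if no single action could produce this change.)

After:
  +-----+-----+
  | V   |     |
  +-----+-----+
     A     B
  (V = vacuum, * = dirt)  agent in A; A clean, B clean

try  Left: <A|soiled|clean>
try Right: <B|soiled|clean>
try  Suck: <A|clean|clean>  ← match

Suck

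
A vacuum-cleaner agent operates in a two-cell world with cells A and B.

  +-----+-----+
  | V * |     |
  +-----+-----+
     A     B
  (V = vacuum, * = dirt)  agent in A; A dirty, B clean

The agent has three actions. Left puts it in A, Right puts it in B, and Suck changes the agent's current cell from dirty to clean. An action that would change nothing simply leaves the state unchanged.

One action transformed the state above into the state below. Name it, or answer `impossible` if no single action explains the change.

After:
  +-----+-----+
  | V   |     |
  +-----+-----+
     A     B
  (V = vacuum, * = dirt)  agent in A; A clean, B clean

try  Left: loc=A A=dirty B=clean
try Right: loc=B A=dirty B=clean
try  Suck: loc=A A=clean B=clean  ← match

Suck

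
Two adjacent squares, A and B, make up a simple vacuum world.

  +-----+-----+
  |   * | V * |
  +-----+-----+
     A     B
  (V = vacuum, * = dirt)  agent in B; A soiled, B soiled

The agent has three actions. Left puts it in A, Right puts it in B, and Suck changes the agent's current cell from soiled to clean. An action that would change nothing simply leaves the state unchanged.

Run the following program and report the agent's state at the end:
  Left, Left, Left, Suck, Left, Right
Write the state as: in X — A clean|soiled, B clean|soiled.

step 1/6 (Left): in A — A soiled, B soiled
step 2/6 (Left): in A — A soiled, B soiled
step 3/6 (Left): in A — A soiled, B soiled
step 4/6 (Suck): in A — A clean, B soiled
step 5/6 (Left): in A — A clean, B soiled
step 6/6 (Right): in B — A clean, B soiled

in B — A clean, B soiled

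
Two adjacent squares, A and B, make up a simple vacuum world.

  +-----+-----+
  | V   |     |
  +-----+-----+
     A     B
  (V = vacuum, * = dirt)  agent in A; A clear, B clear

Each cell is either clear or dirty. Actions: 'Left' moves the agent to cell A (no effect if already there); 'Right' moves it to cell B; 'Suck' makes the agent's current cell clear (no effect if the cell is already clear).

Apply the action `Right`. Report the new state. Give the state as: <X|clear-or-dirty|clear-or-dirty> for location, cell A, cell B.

start: <A|clear|clear>
Right (#1): <B|clear|clear>

<B|clear|clear>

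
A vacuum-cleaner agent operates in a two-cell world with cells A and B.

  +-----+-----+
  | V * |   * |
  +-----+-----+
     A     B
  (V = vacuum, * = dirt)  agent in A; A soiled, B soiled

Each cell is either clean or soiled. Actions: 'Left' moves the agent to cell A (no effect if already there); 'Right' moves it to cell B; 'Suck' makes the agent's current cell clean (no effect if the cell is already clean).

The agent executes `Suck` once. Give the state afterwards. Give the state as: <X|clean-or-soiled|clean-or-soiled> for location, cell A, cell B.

<A|clean|soiled>

start: <A|soiled|soiled>
1) do Suck; now <A|clean|soiled>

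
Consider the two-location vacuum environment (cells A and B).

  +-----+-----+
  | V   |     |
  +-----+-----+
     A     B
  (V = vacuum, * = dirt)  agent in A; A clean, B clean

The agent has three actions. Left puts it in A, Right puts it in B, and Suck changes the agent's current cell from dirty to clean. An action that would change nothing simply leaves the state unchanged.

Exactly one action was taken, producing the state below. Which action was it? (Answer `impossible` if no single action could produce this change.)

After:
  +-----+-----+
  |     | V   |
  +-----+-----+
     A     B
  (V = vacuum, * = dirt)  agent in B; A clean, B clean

try  Left: in A — A clean, B clean
try Right: in B — A clean, B clean  ← match
try  Suck: in A — A clean, B clean

Right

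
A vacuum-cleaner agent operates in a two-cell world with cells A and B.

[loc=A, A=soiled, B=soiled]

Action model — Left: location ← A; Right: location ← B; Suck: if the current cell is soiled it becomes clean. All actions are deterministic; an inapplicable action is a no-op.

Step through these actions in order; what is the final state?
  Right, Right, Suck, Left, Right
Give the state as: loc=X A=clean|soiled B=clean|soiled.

loc=B A=soiled B=clean

1) do Right; now loc=B A=soiled B=soiled
2) do Right; now loc=B A=soiled B=soiled
3) do Suck; now loc=B A=soiled B=clean
4) do Left; now loc=A A=soiled B=clean
5) do Right; now loc=B A=soiled B=clean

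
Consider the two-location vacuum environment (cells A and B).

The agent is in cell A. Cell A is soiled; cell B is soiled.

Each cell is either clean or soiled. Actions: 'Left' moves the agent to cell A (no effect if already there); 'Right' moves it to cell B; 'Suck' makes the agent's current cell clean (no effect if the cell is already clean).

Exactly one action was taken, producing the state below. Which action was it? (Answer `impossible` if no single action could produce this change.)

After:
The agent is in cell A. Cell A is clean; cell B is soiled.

Suck

try  Left: in A — A soiled, B soiled
try Right: in B — A soiled, B soiled
try  Suck: in A — A clean, B soiled  ← match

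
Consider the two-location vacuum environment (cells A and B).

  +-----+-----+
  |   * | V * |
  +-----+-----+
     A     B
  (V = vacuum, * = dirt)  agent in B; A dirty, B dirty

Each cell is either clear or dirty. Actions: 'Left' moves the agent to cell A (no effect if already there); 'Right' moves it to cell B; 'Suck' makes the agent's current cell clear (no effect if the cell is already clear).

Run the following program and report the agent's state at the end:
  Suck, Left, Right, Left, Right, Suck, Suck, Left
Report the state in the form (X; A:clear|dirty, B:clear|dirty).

(A; A:dirty, B:clear)

[1] after Suck: (B; A:dirty, B:clear)
[2] after Left: (A; A:dirty, B:clear)
[3] after Right: (B; A:dirty, B:clear)
[4] after Left: (A; A:dirty, B:clear)
[5] after Right: (B; A:dirty, B:clear)
[6] after Suck: (B; A:dirty, B:clear)
[7] after Suck: (B; A:dirty, B:clear)
[8] after Left: (A; A:dirty, B:clear)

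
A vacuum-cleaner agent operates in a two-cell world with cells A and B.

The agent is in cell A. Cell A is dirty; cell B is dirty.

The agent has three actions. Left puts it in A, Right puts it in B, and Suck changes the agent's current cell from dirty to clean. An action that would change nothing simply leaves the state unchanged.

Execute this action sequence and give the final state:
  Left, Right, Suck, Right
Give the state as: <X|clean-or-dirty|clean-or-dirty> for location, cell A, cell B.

t=1 Left ⇒ <A|dirty|dirty>
t=2 Right ⇒ <B|dirty|dirty>
t=3 Suck ⇒ <B|dirty|clean>
t=4 Right ⇒ <B|dirty|clean>

<B|dirty|clean>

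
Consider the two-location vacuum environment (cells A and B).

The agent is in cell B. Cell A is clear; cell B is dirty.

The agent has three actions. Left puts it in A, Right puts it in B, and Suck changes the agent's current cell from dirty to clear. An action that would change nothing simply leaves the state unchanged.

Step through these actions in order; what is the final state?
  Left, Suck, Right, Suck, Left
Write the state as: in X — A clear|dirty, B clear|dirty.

t=1 Left ⇒ in A — A clear, B dirty
t=2 Suck ⇒ in A — A clear, B dirty
t=3 Right ⇒ in B — A clear, B dirty
t=4 Suck ⇒ in B — A clear, B clear
t=5 Left ⇒ in A — A clear, B clear

in A — A clear, B clear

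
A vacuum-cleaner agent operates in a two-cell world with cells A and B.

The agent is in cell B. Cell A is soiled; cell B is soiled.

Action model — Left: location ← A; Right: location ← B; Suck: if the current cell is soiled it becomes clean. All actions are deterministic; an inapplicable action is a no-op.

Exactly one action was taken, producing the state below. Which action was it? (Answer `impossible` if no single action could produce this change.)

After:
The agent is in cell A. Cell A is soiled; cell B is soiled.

Left

try  Left: loc=A A=soiled B=soiled  ← match
try Right: loc=B A=soiled B=soiled
try  Suck: loc=B A=soiled B=clean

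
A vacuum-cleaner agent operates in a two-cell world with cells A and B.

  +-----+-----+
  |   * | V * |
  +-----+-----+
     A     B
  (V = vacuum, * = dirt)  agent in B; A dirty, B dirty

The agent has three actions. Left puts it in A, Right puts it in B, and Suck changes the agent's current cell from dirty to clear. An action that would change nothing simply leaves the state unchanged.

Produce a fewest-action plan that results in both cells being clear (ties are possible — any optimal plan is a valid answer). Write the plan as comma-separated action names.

step 1/3 (Suck): loc=B A=dirty B=clear
step 2/3 (Left): loc=A A=dirty B=clear
step 3/3 (Suck): loc=A A=clear B=clear
min 3: Suck B + move + Suck A

Suck, Left, Suck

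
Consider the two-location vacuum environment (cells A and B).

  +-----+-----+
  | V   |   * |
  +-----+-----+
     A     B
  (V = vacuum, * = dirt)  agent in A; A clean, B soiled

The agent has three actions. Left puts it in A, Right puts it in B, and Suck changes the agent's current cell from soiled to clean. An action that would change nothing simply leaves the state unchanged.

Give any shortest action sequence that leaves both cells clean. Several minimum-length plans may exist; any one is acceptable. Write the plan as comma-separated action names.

Right, Suck

Right (#1): (B; A:clean, B:soiled)
Suck (#2): (B; A:clean, B:clean)
min 2: go B then Suck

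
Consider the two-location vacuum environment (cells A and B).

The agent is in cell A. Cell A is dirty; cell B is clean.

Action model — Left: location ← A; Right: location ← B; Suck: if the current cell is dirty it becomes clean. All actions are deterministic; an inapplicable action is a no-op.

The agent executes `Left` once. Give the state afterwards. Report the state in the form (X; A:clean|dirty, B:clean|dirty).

start: (A; A:dirty, B:clean)
1) do Left; now (A; A:dirty, B:clean)

(A; A:dirty, B:clean)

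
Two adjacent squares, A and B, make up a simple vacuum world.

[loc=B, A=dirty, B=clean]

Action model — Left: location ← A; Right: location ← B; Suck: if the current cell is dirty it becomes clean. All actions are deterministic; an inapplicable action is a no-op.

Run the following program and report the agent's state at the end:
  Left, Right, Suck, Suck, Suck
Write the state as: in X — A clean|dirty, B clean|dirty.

in B — A dirty, B clean

[1] after Left: in A — A dirty, B clean
[2] after Right: in B — A dirty, B clean
[3] after Suck: in B — A dirty, B clean
[4] after Suck: in B — A dirty, B clean
[5] after Suck: in B — A dirty, B clean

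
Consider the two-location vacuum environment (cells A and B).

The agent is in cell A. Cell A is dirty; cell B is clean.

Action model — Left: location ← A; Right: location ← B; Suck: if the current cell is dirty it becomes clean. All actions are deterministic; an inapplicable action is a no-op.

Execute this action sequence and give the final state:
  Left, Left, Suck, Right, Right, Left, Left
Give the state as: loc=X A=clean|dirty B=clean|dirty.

loc=A A=clean B=clean

Left (#1): loc=A A=dirty B=clean
Left (#2): loc=A A=dirty B=clean
Suck (#3): loc=A A=clean B=clean
Right (#4): loc=B A=clean B=clean
Right (#5): loc=B A=clean B=clean
Left (#6): loc=A A=clean B=clean
Left (#7): loc=A A=clean B=clean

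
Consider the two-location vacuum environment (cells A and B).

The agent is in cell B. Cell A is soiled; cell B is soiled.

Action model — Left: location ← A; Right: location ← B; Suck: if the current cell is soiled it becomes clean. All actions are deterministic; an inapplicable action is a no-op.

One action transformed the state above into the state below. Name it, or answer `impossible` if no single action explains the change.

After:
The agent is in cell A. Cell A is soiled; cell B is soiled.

try  Left: (A; A:soiled, B:soiled)  ← match
try Right: (B; A:soiled, B:soiled)
try  Suck: (B; A:soiled, B:clean)

Left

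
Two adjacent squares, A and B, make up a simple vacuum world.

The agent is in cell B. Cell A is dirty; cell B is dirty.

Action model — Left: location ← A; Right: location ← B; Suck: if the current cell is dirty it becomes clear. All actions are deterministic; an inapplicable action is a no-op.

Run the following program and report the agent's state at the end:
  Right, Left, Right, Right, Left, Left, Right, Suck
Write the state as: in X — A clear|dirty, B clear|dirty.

1. Right → in B — A dirty, B dirty
2. Left → in A — A dirty, B dirty
3. Right → in B — A dirty, B dirty
4. Right → in B — A dirty, B dirty
5. Left → in A — A dirty, B dirty
6. Left → in A — A dirty, B dirty
7. Right → in B — A dirty, B dirty
8. Suck → in B — A dirty, B clear

in B — A dirty, B clear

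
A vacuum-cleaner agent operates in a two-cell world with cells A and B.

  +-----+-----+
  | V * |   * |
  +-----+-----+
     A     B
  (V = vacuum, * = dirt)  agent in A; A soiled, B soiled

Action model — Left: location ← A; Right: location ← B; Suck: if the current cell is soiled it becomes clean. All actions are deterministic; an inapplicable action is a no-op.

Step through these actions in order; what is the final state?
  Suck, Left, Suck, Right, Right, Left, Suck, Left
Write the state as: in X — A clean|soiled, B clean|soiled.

in A — A clean, B soiled

[1] after Suck: in A — A clean, B soiled
[2] after Left: in A — A clean, B soiled
[3] after Suck: in A — A clean, B soiled
[4] after Right: in B — A clean, B soiled
[5] after Right: in B — A clean, B soiled
[6] after Left: in A — A clean, B soiled
[7] after Suck: in A — A clean, B soiled
[8] after Left: in A — A clean, B soiled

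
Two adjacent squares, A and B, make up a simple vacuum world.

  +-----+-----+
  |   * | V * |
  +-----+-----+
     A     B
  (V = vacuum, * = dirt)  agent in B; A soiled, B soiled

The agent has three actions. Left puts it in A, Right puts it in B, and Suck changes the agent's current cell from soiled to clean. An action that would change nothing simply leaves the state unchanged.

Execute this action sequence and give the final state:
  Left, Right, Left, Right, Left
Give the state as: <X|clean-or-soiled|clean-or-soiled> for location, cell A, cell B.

t=1 Left ⇒ <A|soiled|soiled>
t=2 Right ⇒ <B|soiled|soiled>
t=3 Left ⇒ <A|soiled|soiled>
t=4 Right ⇒ <B|soiled|soiled>
t=5 Left ⇒ <A|soiled|soiled>

<A|soiled|soiled>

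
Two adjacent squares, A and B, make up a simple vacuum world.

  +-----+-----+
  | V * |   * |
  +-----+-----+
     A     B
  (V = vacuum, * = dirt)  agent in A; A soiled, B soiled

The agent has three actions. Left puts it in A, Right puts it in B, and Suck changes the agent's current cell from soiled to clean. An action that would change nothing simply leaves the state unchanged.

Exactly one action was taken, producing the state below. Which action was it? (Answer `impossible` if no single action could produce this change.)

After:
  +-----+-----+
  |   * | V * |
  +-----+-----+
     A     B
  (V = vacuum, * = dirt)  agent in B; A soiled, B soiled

try  Left: <A|soiled|soiled>
try Right: <B|soiled|soiled>  ← match
try  Suck: <A|clean|soiled>

Right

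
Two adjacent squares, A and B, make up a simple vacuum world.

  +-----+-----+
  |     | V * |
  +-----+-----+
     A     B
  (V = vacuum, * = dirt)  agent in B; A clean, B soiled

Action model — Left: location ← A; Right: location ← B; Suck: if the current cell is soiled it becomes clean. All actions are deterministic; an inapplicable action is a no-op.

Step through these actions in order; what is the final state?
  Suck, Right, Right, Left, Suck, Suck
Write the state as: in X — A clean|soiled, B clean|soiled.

in A — A clean, B clean

[1] after Suck: in B — A clean, B clean
[2] after Right: in B — A clean, B clean
[3] after Right: in B — A clean, B clean
[4] after Left: in A — A clean, B clean
[5] after Suck: in A — A clean, B clean
[6] after Suck: in A — A clean, B clean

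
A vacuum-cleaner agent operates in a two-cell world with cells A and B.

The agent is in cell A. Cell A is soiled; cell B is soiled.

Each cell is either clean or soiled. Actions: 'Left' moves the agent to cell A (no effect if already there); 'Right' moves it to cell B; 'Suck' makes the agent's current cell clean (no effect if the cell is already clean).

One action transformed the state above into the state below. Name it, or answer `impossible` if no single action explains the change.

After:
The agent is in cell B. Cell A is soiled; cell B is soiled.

Right

try  Left: in A — A soiled, B soiled
try Right: in B — A soiled, B soiled  ← match
try  Suck: in A — A clean, B soiled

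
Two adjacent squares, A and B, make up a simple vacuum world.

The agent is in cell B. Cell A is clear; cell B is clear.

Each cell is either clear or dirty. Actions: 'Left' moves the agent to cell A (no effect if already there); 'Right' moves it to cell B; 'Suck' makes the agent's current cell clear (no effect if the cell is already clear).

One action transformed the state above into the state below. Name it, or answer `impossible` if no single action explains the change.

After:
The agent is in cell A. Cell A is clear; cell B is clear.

Left

try  Left: loc=A A=clear B=clear  ← match
try Right: loc=B A=clear B=clear
try  Suck: loc=B A=clear B=clear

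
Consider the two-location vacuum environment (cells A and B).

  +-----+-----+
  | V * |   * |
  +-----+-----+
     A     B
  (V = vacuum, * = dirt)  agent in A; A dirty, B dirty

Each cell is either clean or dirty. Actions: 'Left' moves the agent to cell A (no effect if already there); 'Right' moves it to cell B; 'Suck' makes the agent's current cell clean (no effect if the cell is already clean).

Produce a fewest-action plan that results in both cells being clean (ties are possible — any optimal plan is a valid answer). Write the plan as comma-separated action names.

Suck (#1): in A — A clean, B dirty
Right (#2): in B — A clean, B dirty
Suck (#3): in B — A clean, B clean
min 3: Suck A + move + Suck B

Suck, Right, Suck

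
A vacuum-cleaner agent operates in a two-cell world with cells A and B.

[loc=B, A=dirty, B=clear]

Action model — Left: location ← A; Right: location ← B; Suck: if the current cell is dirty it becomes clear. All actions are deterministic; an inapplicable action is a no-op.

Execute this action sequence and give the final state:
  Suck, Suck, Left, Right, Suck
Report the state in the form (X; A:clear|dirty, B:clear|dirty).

(B; A:dirty, B:clear)

1) do Suck; now (B; A:dirty, B:clear)
2) do Suck; now (B; A:dirty, B:clear)
3) do Left; now (A; A:dirty, B:clear)
4) do Right; now (B; A:dirty, B:clear)
5) do Suck; now (B; A:dirty, B:clear)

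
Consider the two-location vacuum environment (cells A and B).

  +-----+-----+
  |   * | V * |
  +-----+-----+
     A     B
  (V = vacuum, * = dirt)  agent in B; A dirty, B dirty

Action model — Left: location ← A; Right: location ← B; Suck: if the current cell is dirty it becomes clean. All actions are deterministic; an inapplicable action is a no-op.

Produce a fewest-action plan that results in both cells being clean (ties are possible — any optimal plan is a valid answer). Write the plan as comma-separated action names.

Suck, Left, Suck

[1] after Suck: in B — A dirty, B clean
[2] after Left: in A — A dirty, B clean
[3] after Suck: in A — A clean, B clean
min 3: Suck B + move + Suck A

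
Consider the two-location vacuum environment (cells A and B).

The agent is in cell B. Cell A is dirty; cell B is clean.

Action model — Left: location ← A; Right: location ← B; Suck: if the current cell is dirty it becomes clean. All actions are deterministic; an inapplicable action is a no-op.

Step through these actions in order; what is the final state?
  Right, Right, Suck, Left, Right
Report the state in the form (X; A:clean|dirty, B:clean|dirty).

(B; A:dirty, B:clean)

[1] after Right: (B; A:dirty, B:clean)
[2] after Right: (B; A:dirty, B:clean)
[3] after Suck: (B; A:dirty, B:clean)
[4] after Left: (A; A:dirty, B:clean)
[5] after Right: (B; A:dirty, B:clean)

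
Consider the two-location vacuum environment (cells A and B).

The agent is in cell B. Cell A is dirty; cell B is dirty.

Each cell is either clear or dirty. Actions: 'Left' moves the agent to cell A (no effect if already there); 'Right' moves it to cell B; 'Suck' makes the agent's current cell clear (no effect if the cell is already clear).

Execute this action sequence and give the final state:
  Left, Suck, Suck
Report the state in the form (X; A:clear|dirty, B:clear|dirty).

t=1 Left ⇒ (A; A:dirty, B:dirty)
t=2 Suck ⇒ (A; A:clear, B:dirty)
t=3 Suck ⇒ (A; A:clear, B:dirty)

(A; A:clear, B:dirty)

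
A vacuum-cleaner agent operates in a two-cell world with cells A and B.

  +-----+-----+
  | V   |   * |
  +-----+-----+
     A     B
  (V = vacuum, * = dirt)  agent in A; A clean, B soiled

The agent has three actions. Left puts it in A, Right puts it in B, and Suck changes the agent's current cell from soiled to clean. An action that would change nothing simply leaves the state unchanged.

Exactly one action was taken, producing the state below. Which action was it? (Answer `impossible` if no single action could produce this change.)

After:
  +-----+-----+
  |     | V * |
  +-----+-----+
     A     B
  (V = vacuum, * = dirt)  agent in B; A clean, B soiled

try  Left: loc=A A=clean B=soiled
try Right: loc=B A=clean B=soiled  ← match
try  Suck: loc=A A=clean B=soiled

Right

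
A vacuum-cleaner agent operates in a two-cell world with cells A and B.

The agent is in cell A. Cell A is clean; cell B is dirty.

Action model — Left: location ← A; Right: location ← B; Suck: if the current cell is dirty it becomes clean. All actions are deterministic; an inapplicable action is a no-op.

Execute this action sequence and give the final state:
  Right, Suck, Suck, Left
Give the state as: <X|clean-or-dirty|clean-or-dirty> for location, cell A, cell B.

t=1 Right ⇒ <B|clean|dirty>
t=2 Suck ⇒ <B|clean|clean>
t=3 Suck ⇒ <B|clean|clean>
t=4 Left ⇒ <A|clean|clean>

<A|clean|clean>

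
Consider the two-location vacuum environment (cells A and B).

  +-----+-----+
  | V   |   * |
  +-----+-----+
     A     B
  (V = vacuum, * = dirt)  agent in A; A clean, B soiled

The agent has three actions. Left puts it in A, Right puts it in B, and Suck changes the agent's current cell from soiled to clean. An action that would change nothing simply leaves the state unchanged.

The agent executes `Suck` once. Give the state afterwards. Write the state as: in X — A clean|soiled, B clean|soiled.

in A — A clean, B soiled

start: in A — A clean, B soiled
1) do Suck; now in A — A clean, B soiled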